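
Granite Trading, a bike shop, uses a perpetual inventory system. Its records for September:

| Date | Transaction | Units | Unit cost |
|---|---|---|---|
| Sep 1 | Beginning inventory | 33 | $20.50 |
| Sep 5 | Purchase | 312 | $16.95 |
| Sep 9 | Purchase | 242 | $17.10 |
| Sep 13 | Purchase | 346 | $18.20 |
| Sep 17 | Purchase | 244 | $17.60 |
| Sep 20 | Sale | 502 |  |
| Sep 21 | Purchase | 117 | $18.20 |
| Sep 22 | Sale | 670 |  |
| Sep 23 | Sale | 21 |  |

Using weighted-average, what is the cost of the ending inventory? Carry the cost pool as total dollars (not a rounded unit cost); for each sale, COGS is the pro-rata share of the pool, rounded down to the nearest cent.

After Sep 1: 33 on hand, pool $676.50 (≈ $20.5000 each)
After Sep 5: 345 on hand, pool $5,964.90 (≈ $17.2896 each)
After Sep 9: 587 on hand, pool $10,103.10 (≈ $17.2114 each)
After Sep 13: 933 on hand, pool $16,400.30 (≈ $17.5780 each)
After Sep 17: 1177 on hand, pool $20,694.70 (≈ $17.5826 each)
Sep 20, sell 502: 502/1177 × $20,694.70 → $8,826.45
After Sep 21: 792 on hand, pool $13,997.65 (≈ $17.6738 each)
Sep 22, sell 670: 670/792 × $13,997.65 → $11,841.44
Sep 23, sell 21: 21/122 × $2,156.21 → $371.15
Total COGS = $8,826.45 + $11,841.44 + $371.15 = $21,039.04
Ending inventory (cost pool remaining) = $1,785.06
Check: goods available $22,824.10 = COGS $21,039.04 + ending $1,785.06

Ending inventory = $1,785.06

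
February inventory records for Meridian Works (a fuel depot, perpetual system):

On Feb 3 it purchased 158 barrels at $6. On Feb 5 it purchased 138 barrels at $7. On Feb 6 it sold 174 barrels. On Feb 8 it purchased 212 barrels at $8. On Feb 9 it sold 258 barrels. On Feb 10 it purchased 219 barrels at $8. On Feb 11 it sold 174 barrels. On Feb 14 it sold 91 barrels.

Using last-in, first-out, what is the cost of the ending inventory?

Ending inventory = $180

Feb 6, 174 sold [LIFO — newest first]: 138 @ $7 + 36 @ $6 = $1,182
Feb 9, 258 sold [LIFO — newest first]: 212 @ $8 + 46 @ $6 = $1,972
Feb 11, 174 sold [LIFO — newest first]: 174 @ $8 = $1,392
Feb 14, 91 sold [LIFO — newest first]: 45 @ $8 + 46 @ $6 = $636
Total COGS = $1,182 + $1,972 + $1,392 + $636 = $5,182
Ending inventory: 30 @ $6 = $180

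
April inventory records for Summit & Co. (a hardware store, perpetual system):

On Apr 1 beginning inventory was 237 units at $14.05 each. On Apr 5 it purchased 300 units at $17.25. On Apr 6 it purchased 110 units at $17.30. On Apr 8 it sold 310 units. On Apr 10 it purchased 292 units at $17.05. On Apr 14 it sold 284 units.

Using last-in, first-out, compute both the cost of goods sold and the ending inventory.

Apr 8, 310 sold [LIFO — newest first]: 110 @ $17.30 + 200 @ $17.25 = $5,353.00
Apr 14, 284 sold [LIFO — newest first]: 284 @ $17.05 = $4,842.20
Total COGS = $5,353.00 + $4,842.20 = $10,195.20
Ending inventory: 237 @ $14.05 + 100 @ $17.25 + 8 @ $17.05 = $5,191.25
Check: goods available $15,386.45 = COGS $10,195.20 + ending $5,191.25

COGS = $10,195.20; ending inventory = $5,191.25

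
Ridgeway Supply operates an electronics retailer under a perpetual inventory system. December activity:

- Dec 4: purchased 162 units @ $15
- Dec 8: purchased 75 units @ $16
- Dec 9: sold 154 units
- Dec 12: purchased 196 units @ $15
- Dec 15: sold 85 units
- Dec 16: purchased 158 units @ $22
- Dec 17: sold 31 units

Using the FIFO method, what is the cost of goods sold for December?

COGS = $4,125

Dec 9, 154 sold [FIFO — oldest first]: 154 @ $15 = $2,310
Dec 15, 85 sold [FIFO — oldest first]: 8 @ $15 + 75 @ $16 + 2 @ $15 = $1,350
Dec 17, 31 sold [FIFO — oldest first]: 31 @ $15 = $465
Total COGS = $2,310 + $1,350 + $465 = $4,125
Ending inventory: 163 @ $15 + 158 @ $22 = $5,921
Check: goods available $10,046 = COGS $4,125 + ending $5,921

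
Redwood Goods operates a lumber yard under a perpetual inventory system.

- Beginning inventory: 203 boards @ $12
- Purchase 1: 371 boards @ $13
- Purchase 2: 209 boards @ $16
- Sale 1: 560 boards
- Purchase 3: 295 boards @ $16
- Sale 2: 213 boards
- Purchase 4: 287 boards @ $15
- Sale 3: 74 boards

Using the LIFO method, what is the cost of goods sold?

COGS = $12,425

Sale 1 (560) [LIFO — newest first]: 209 @ $16 + 351 @ $13 = $7,907
Sale 2 (213) [LIFO — newest first]: 213 @ $16 = $3,408
Sale 3 (74) [LIFO — newest first]: 74 @ $15 = $1,110
Total COGS = $7,907 + $3,408 + $1,110 = $12,425
Ending inventory: 203 @ $12 + 20 @ $13 + 82 @ $16 + 213 @ $15 = $7,203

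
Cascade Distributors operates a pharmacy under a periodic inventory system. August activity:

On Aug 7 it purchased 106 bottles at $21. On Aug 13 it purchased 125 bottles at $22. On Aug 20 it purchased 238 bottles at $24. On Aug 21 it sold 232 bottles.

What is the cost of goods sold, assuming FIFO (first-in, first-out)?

Aug 21, 232 sold [FIFO — oldest first]: 106 @ $21 + 125 @ $22 + 1 @ $24 = $5,000
Ending inventory: 237 @ $24 = $5,688
Check: goods available $10,688 = COGS $5,000 + ending $5,688

COGS = $5,000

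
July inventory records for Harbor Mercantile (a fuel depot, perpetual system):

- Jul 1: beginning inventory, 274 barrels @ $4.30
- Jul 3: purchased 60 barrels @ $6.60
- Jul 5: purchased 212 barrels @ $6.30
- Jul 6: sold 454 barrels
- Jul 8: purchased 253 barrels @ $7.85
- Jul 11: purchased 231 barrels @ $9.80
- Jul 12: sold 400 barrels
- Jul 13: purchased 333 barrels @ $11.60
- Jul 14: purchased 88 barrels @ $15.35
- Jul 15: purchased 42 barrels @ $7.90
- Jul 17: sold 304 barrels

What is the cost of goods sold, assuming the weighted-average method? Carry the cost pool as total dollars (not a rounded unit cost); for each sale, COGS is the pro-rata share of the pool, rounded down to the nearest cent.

COGS = $9,038.51

After Jul 1: 274 on hand, pool $1,178.20 (≈ $4.3000 each)
After Jul 3: 334 on hand, pool $1,574.20 (≈ $4.7132 each)
After Jul 5: 546 on hand, pool $2,909.80 (≈ $5.3293 each)
Jul 6, sell 454: 454/546 × $2,909.80 → $2,419.50
After Jul 8: 345 on hand, pool $2,476.35 (≈ $7.1778 each)
After Jul 11: 576 on hand, pool $4,740.15 (≈ $8.2294 each)
Jul 12, sell 400: 400/576 × $4,740.15 → $3,291.77
After Jul 13: 509 on hand, pool $5,311.18 (≈ $10.4345 each)
After Jul 14: 597 on hand, pool $6,661.98 (≈ $11.1591 each)
After Jul 15: 639 on hand, pool $6,993.78 (≈ $10.9449 each)
Jul 17, sell 304: 304/639 × $6,993.78 → $3,327.24
Total COGS = $2,419.50 + $3,291.77 + $3,327.24 = $9,038.51
Ending inventory (cost pool remaining) = $3,666.54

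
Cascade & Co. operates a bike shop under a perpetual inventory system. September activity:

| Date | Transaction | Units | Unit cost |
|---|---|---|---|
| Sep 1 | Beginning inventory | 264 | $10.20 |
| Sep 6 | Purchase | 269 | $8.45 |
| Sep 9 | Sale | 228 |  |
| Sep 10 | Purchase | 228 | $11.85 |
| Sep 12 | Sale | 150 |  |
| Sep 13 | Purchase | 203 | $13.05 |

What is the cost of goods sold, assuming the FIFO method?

COGS = $3,656.10

Sep 9, 228 sold [FIFO — oldest first]: 228 @ $10.20 = $2,325.60
Sep 12, 150 sold [FIFO — oldest first]: 36 @ $10.20 + 114 @ $8.45 = $1,330.50
Total COGS = $2,325.60 + $1,330.50 = $3,656.10
Ending inventory: 155 @ $8.45 + 228 @ $11.85 + 203 @ $13.05 = $6,660.70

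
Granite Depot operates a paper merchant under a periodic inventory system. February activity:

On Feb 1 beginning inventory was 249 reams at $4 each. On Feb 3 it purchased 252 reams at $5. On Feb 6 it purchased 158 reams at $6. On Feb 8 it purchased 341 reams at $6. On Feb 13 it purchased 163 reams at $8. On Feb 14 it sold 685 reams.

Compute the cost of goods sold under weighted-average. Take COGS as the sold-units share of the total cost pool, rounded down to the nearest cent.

Feb 14, sell 685: 685/1163 × $6,554.00 → $3,860.26
Ending inventory (cost pool remaining) = $2,693.74
Check: goods available $6,554.00 = COGS $3,860.26 + ending $2,693.74

COGS = $3,860.26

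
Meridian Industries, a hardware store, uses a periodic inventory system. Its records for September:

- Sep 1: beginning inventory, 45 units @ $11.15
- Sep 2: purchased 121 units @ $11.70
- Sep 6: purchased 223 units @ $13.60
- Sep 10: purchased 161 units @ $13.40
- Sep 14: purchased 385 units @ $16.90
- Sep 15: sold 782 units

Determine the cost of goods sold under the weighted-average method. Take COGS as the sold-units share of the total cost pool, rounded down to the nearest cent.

COGS = $11,386.38

Sep 15, sell 782: 782/935 × $13,614.15 → $11,386.38
Ending inventory (cost pool remaining) = $2,227.77
Check: goods available $13,614.15 = COGS $11,386.38 + ending $2,227.77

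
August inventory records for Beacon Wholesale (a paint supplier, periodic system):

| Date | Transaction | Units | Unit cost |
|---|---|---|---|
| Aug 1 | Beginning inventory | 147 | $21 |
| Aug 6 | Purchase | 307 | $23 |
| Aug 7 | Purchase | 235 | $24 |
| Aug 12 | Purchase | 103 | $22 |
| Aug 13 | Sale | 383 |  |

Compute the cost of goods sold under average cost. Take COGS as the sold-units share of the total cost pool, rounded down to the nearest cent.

Aug 13, sell 383: 383/792 × $18,054.00 → $8,730.65
Ending inventory (cost pool remaining) = $9,323.35

COGS = $8,730.65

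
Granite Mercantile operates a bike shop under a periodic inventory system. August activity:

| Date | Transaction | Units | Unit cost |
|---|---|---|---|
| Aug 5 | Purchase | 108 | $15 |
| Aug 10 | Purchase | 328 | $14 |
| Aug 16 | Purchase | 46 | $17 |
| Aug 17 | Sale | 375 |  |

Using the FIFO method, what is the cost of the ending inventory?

Ending inventory = $1,636

Aug 17, 375 sold [FIFO — oldest first]: 108 @ $15 + 267 @ $14 = $5,358
Ending inventory: 61 @ $14 + 46 @ $17 = $1,636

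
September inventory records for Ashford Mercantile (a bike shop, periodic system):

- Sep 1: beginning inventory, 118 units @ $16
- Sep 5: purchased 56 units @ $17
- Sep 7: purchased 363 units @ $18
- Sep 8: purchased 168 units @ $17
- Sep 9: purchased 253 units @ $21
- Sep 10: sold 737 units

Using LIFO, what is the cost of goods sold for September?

Sep 10, 737 sold [LIFO — newest first]: 253 @ $21 + 168 @ $17 + 316 @ $18 = $13,857
Ending inventory: 118 @ $16 + 56 @ $17 + 47 @ $18 = $3,686

COGS = $13,857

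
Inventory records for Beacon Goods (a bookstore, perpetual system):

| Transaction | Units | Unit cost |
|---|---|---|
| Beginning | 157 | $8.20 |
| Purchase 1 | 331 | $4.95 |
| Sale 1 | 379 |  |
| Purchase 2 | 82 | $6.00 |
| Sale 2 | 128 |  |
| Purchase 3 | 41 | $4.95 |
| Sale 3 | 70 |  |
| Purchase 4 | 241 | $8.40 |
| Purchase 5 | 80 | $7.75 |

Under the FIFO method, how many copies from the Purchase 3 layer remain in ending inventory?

34

Sale 1 (379) [FIFO — oldest first]: 157 @ $8.20 + 222 @ $4.95 = $2,386.30
Sale 2 (128) [FIFO — oldest first]: 109 @ $4.95 + 19 @ $6.00 = $653.55
Sale 3 (70) [FIFO — oldest first]: 63 @ $6.00 + 7 @ $4.95 = $412.65
Total COGS = $2,386.30 + $653.55 + $412.65 = $3,452.50
Ending inventory: 34 @ $4.95 + 241 @ $8.40 + 80 @ $7.75 = $2,812.70
Check: goods available $6,265.20 = COGS $3,452.50 + ending $2,812.70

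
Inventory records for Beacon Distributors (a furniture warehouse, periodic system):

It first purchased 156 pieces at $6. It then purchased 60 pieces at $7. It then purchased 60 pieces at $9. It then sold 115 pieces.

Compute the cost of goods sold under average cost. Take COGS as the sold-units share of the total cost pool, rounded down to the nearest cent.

Sale 1, sell 115: 115/276 × $1,896.00 → $790.00
Ending inventory (cost pool remaining) = $1,106.00
Check: goods available $1,896.00 = COGS $790.00 + ending $1,106.00

COGS = $790.00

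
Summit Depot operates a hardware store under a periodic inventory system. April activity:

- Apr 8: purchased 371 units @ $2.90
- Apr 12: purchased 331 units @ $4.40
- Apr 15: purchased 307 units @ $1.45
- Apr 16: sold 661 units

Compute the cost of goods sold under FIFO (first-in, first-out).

COGS = $2,351.90

Apr 16, 661 sold [FIFO — oldest first]: 371 @ $2.90 + 290 @ $4.40 = $2,351.90
Ending inventory: 41 @ $4.40 + 307 @ $1.45 = $625.55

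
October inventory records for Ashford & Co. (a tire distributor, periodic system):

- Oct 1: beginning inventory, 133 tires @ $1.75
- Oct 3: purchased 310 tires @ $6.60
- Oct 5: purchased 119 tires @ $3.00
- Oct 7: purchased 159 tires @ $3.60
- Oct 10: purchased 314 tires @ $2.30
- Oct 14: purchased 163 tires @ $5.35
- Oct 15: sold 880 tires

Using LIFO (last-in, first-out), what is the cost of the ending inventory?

Ending inventory = $1,453.75

Oct 15, 880 sold [LIFO — newest first]: 163 @ $5.35 + 314 @ $2.30 + 159 @ $3.60 + 119 @ $3.00 + 125 @ $6.60 = $3,348.65
Ending inventory: 133 @ $1.75 + 185 @ $6.60 = $1,453.75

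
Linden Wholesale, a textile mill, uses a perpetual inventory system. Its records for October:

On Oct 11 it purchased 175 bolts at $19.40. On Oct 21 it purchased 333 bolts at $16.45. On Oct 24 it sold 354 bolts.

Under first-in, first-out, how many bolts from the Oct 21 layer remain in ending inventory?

154

Oct 24, 354 sold [FIFO — oldest first]: 175 @ $19.40 + 179 @ $16.45 = $6,339.55
Ending inventory: 154 @ $16.45 = $2,533.30
Check: goods available $8,872.85 = COGS $6,339.55 + ending $2,533.30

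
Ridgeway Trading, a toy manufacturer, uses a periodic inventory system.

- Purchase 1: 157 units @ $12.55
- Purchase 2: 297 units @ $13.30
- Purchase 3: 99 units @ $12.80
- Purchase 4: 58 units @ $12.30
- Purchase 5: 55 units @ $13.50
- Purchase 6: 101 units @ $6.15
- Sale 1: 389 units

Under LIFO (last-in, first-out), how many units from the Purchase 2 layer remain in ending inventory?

Sale 1 (389) [LIFO — newest first]: 101 @ $6.15 + 55 @ $13.50 + 58 @ $12.30 + 99 @ $12.80 + 76 @ $13.30 = $4,355.05
Ending inventory: 157 @ $12.55 + 221 @ $13.30 = $4,909.65
Check: goods available $9,264.70 = COGS $4,355.05 + ending $4,909.65

221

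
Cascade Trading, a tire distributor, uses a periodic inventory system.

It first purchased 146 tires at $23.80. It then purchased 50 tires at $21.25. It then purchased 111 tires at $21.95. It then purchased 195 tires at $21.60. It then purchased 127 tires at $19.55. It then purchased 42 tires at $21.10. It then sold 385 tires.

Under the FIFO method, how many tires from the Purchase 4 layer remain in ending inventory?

Sale 1 (385) [FIFO — oldest first]: 146 @ $23.80 + 50 @ $21.25 + 111 @ $21.95 + 78 @ $21.60 = $8,658.55
Ending inventory: 117 @ $21.60 + 127 @ $19.55 + 42 @ $21.10 = $5,896.25

117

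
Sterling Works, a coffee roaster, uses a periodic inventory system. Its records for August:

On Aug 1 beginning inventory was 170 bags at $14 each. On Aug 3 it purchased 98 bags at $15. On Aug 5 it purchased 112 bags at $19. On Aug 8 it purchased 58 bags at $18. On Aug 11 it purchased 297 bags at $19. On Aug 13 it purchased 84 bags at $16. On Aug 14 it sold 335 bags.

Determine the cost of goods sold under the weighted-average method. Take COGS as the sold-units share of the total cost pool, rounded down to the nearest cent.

COGS = $5,730.17

Aug 14, sell 335: 335/819 × $14,009.00 → $5,730.17
Ending inventory (cost pool remaining) = $8,278.83
Check: goods available $14,009.00 = COGS $5,730.17 + ending $8,278.83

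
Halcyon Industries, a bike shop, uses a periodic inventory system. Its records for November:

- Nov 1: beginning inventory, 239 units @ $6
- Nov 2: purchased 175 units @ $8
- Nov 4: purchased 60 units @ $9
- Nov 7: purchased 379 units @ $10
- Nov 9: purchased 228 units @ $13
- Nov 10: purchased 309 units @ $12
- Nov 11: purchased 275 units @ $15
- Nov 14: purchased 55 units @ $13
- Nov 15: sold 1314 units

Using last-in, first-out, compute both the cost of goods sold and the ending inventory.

Nov 15, 1314 sold [LIFO — newest first]: 55 @ $13 + 275 @ $15 + 309 @ $12 + 228 @ $13 + 379 @ $10 + 60 @ $9 + 8 @ $8 = $15,906
Ending inventory: 239 @ $6 + 167 @ $8 = $2,770
Check: goods available $18,676 = COGS $15,906 + ending $2,770

COGS = $15,906; ending inventory = $2,770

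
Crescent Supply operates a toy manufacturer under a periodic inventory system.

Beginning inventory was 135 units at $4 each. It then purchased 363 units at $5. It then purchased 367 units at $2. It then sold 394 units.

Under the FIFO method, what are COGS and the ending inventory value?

Sale 1 (394) [FIFO — oldest first]: 135 @ $4 + 259 @ $5 = $1,835
Ending inventory: 104 @ $5 + 367 @ $2 = $1,254

COGS = $1,835; ending inventory = $1,254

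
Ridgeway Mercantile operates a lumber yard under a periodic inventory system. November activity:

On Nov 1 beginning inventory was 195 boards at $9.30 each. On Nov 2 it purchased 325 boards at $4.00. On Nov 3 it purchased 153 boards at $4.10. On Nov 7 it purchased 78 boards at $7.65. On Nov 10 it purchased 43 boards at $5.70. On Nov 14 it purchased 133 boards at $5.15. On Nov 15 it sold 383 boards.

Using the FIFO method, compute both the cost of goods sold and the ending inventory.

Nov 15, 383 sold [FIFO — oldest first]: 195 @ $9.30 + 188 @ $4.00 = $2,565.50
Ending inventory: 137 @ $4.00 + 153 @ $4.10 + 78 @ $7.65 + 43 @ $5.70 + 133 @ $5.15 = $2,702.05
Check: goods available $5,267.55 = COGS $2,565.50 + ending $2,702.05

COGS = $2,565.50; ending inventory = $2,702.05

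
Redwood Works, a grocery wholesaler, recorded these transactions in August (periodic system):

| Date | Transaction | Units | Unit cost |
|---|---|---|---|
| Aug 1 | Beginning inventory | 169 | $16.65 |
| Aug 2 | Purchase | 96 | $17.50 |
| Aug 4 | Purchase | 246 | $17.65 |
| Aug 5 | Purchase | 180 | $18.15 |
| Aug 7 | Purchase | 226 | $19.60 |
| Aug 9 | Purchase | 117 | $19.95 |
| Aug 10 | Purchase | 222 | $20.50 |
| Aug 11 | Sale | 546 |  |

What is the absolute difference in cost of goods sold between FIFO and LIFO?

FIFO COGS: 169 @ $16.65 + 96 @ $17.50 + 246 @ $17.65 + 35 @ $18.15 = $9,471.00
LIFO COGS: 222 @ $20.50 + 117 @ $19.95 + 207 @ $19.60 = $10,942.35
Difference = |$9,471.00 − $10,942.35| = $1,471.35

$1,471.35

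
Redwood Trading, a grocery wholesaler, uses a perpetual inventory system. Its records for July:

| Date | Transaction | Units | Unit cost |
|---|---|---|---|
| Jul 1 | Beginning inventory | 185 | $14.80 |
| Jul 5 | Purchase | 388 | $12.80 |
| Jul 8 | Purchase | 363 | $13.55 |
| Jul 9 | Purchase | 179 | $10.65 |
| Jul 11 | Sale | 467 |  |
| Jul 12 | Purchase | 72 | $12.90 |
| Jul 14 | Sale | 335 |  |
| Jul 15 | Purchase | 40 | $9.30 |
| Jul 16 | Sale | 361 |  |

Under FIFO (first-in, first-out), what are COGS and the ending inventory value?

COGS = $15,148.60; ending inventory = $681.60

Jul 11, 467 sold [FIFO — oldest first]: 185 @ $14.80 + 282 @ $12.80 = $6,347.60
Jul 14, 335 sold [FIFO — oldest first]: 106 @ $12.80 + 229 @ $13.55 = $4,459.75
Jul 16, 361 sold [FIFO — oldest first]: 134 @ $13.55 + 179 @ $10.65 + 48 @ $12.90 = $4,341.25
Total COGS = $6,347.60 + $4,459.75 + $4,341.25 = $15,148.60
Ending inventory: 24 @ $12.90 + 40 @ $9.30 = $681.60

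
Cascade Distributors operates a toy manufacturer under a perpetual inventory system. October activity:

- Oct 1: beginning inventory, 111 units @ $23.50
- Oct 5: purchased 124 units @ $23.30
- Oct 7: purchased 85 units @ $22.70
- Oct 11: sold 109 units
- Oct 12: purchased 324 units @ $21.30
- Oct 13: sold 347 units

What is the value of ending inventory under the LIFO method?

Ending inventory = $4,402.60

Oct 11, 109 sold [LIFO — newest first]: 85 @ $22.70 + 24 @ $23.30 = $2,488.70
Oct 13, 347 sold [LIFO — newest first]: 324 @ $21.30 + 23 @ $23.30 = $7,437.10
Total COGS = $2,488.70 + $7,437.10 = $9,925.80
Ending inventory: 111 @ $23.50 + 77 @ $23.30 = $4,402.60
Check: goods available $14,328.40 = COGS $9,925.80 + ending $4,402.60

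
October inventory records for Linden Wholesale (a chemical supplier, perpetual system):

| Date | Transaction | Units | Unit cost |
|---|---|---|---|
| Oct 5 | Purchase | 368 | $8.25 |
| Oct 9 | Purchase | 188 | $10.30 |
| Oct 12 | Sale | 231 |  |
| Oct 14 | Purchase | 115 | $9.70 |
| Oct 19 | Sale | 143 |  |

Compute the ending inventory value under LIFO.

Ending inventory = $2,450.25

Oct 12, 231 sold [LIFO — newest first]: 188 @ $10.30 + 43 @ $8.25 = $2,291.15
Oct 19, 143 sold [LIFO — newest first]: 115 @ $9.70 + 28 @ $8.25 = $1,346.50
Total COGS = $2,291.15 + $1,346.50 = $3,637.65
Ending inventory: 297 @ $8.25 = $2,450.25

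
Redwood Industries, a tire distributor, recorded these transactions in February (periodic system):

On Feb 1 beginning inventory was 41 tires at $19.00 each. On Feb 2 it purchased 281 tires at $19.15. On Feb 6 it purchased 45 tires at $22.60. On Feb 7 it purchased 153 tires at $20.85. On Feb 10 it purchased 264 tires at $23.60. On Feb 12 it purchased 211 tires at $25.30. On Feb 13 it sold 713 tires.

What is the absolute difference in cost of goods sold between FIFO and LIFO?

FIFO COGS: 41 @ $19.00 + 281 @ $19.15 + 45 @ $22.60 + 153 @ $20.85 + 193 @ $23.60 = $14,922.00
LIFO COGS: 211 @ $25.30 + 264 @ $23.60 + 153 @ $20.85 + 45 @ $22.60 + 40 @ $19.15 = $16,541.75
Difference = |$14,922.00 − $16,541.75| = $1,619.75

$1,619.75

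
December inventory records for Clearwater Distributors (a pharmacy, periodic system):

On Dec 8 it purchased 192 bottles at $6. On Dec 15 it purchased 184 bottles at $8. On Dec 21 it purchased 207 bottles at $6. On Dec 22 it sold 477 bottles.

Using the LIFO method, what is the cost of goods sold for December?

COGS = $3,230

Dec 22, 477 sold [LIFO — newest first]: 207 @ $6 + 184 @ $8 + 86 @ $6 = $3,230
Ending inventory: 106 @ $6 = $636
Check: goods available $3,866 = COGS $3,230 + ending $636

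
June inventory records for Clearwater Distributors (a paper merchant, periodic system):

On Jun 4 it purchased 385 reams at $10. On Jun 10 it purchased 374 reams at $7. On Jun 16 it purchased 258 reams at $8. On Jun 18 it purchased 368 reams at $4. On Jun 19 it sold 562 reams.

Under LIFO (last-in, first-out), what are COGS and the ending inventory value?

COGS = $3,024; ending inventory = $6,980

Jun 19, 562 sold [LIFO — newest first]: 368 @ $4 + 194 @ $8 = $3,024
Ending inventory: 385 @ $10 + 374 @ $7 + 64 @ $8 = $6,980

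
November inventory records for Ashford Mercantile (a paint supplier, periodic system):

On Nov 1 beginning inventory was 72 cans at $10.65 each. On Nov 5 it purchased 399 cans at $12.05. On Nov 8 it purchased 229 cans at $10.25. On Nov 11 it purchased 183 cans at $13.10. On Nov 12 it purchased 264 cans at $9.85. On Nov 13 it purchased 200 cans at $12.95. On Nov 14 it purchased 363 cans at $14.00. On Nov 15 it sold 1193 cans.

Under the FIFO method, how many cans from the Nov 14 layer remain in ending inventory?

363

Nov 15, 1193 sold [FIFO — oldest first]: 72 @ $10.65 + 399 @ $12.05 + 229 @ $10.25 + 183 @ $13.10 + 264 @ $9.85 + 46 @ $12.95 = $13,515.40
Ending inventory: 154 @ $12.95 + 363 @ $14.00 = $7,076.30
Check: goods available $20,591.70 = COGS $13,515.40 + ending $7,076.30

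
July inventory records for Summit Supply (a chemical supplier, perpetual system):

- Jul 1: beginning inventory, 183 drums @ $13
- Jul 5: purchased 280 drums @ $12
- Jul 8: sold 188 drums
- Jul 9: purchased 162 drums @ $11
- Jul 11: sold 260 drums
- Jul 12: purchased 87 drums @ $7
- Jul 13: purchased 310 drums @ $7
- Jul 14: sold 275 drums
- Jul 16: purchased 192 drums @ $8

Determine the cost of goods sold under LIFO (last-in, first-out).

Jul 8, 188 sold [LIFO — newest first]: 188 @ $12 = $2,256
Jul 11, 260 sold [LIFO — newest first]: 162 @ $11 + 92 @ $12 + 6 @ $13 = $2,964
Jul 14, 275 sold [LIFO — newest first]: 275 @ $7 = $1,925
Total COGS = $2,256 + $2,964 + $1,925 = $7,145
Ending inventory: 177 @ $13 + 87 @ $7 + 35 @ $7 + 192 @ $8 = $4,691
Check: goods available $11,836 = COGS $7,145 + ending $4,691

COGS = $7,145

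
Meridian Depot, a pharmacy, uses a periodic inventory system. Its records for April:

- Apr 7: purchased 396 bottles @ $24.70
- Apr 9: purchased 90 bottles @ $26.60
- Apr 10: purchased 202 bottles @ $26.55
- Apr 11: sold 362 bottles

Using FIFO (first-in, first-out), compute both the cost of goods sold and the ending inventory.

COGS = $8,941.40; ending inventory = $8,596.90

Apr 11, 362 sold [FIFO — oldest first]: 362 @ $24.70 = $8,941.40
Ending inventory: 34 @ $24.70 + 90 @ $26.60 + 202 @ $26.55 = $8,596.90
Check: goods available $17,538.30 = COGS $8,941.40 + ending $8,596.90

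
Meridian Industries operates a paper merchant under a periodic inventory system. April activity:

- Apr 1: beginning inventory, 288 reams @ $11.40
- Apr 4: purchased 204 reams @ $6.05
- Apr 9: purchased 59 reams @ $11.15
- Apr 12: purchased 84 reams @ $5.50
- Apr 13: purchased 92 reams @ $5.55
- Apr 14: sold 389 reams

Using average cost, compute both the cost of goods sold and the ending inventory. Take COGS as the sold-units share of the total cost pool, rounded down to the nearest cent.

Apr 14, sell 389: 389/727 × $6,147.85 → $3,289.56
Ending inventory (cost pool remaining) = $2,858.29
Check: goods available $6,147.85 = COGS $3,289.56 + ending $2,858.29

COGS = $3,289.56; ending inventory = $2,858.29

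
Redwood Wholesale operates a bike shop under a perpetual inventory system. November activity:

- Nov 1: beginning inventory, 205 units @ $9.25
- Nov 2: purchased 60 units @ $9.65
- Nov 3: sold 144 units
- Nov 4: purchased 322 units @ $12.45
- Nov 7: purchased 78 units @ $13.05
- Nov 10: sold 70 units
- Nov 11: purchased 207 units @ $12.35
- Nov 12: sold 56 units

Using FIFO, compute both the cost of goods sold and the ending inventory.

Nov 3, 144 sold [FIFO — oldest first]: 144 @ $9.25 = $1,332.00
Nov 10, 70 sold [FIFO — oldest first]: 61 @ $9.25 + 9 @ $9.65 = $651.10
Nov 12, 56 sold [FIFO — oldest first]: 51 @ $9.65 + 5 @ $12.45 = $554.40
Total COGS = $1,332.00 + $651.10 + $554.40 = $2,537.50
Ending inventory: 317 @ $12.45 + 78 @ $13.05 + 207 @ $12.35 = $7,521.00
Check: goods available $10,058.50 = COGS $2,537.50 + ending $7,521.00

COGS = $2,537.50; ending inventory = $7,521.00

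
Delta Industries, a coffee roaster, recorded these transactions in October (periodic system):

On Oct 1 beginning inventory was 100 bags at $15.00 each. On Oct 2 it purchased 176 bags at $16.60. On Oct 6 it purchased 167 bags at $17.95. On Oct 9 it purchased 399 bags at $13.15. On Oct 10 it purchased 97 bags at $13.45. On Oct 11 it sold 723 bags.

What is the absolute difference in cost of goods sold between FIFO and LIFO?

FIFO COGS: 100 @ $15.00 + 176 @ $16.60 + 167 @ $17.95 + 280 @ $13.15 = $11,101.25
LIFO COGS: 97 @ $13.45 + 399 @ $13.15 + 167 @ $17.95 + 60 @ $16.60 = $10,545.15
Difference = |$11,101.25 − $10,545.15| = $556.10

$556.10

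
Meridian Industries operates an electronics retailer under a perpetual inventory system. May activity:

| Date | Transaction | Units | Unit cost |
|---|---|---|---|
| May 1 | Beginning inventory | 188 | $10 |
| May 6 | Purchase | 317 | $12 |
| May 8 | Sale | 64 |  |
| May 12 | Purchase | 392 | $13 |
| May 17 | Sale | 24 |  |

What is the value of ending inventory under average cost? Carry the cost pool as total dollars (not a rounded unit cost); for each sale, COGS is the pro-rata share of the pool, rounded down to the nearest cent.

After May 1: 188 on hand, pool $1,880.00 (≈ $10.0000 each)
After May 6: 505 on hand, pool $5,684.00 (≈ $11.2554 each)
May 8, sell 64: 64/505 × $5,684.00 → $720.34
After May 12: 833 on hand, pool $10,059.66 (≈ $12.0764 each)
May 17, sell 24: 24/833 × $10,059.66 → $289.83
Total COGS = $720.34 + $289.83 = $1,010.17
Ending inventory (cost pool remaining) = $9,769.83

Ending inventory = $9,769.83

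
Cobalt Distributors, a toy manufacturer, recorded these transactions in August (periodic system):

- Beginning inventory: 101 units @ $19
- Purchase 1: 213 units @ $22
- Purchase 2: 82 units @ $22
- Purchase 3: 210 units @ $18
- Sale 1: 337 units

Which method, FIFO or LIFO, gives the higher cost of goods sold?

FIFO

FIFO COGS: 101 @ $19 + 213 @ $22 + 23 @ $22 = $7,111
LIFO COGS: 210 @ $18 + 82 @ $22 + 45 @ $22 = $6,574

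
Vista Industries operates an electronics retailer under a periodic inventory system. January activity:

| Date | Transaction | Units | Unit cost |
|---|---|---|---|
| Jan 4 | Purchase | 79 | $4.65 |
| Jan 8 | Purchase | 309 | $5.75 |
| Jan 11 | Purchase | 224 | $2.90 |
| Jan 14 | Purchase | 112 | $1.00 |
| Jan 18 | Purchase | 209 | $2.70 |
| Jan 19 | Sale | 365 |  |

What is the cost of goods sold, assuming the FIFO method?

Jan 19, 365 sold [FIFO — oldest first]: 79 @ $4.65 + 286 @ $5.75 = $2,011.85
Ending inventory: 23 @ $5.75 + 224 @ $2.90 + 112 @ $1.00 + 209 @ $2.70 = $1,458.15
Check: goods available $3,470.00 = COGS $2,011.85 + ending $1,458.15

COGS = $2,011.85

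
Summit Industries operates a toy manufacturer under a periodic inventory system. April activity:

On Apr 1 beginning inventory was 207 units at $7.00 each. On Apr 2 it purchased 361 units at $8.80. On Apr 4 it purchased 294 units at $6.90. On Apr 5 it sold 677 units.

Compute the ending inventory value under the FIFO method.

Apr 5, 677 sold [FIFO — oldest first]: 207 @ $7.00 + 361 @ $8.80 + 109 @ $6.90 = $5,377.90
Ending inventory: 185 @ $6.90 = $1,276.50

Ending inventory = $1,276.50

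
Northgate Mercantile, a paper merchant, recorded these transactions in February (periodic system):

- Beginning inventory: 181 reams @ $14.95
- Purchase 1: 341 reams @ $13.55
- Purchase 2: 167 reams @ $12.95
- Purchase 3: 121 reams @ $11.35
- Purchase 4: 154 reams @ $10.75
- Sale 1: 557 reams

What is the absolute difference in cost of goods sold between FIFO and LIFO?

FIFO COGS: 181 @ $14.95 + 341 @ $13.55 + 35 @ $12.95 = $7,779.75
LIFO COGS: 154 @ $10.75 + 121 @ $11.35 + 167 @ $12.95 + 115 @ $13.55 = $6,749.75
Difference = |$7,779.75 − $6,749.75| = $1,030.00

$1,030.00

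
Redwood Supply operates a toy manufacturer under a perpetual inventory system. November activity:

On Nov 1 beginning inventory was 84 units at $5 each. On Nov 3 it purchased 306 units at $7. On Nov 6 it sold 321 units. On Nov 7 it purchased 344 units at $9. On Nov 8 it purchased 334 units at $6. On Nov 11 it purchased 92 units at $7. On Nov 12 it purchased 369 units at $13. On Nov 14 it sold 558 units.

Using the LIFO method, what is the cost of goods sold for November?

Nov 6, 321 sold [LIFO — newest first]: 306 @ $7 + 15 @ $5 = $2,217
Nov 14, 558 sold [LIFO — newest first]: 369 @ $13 + 92 @ $7 + 97 @ $6 = $6,023
Total COGS = $2,217 + $6,023 = $8,240
Ending inventory: 69 @ $5 + 344 @ $9 + 237 @ $6 = $4,863

COGS = $8,240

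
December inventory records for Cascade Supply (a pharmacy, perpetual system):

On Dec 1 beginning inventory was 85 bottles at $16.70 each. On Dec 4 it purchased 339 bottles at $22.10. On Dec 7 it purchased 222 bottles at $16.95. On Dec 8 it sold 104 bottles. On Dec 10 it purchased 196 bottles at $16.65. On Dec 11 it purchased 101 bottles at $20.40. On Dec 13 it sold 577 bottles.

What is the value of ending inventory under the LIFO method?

Dec 8, 104 sold [LIFO — newest first]: 104 @ $16.95 = $1,762.80
Dec 13, 577 sold [LIFO — newest first]: 101 @ $20.40 + 196 @ $16.65 + 118 @ $16.95 + 162 @ $22.10 = $10,904.10
Total COGS = $1,762.80 + $10,904.10 = $12,666.90
Ending inventory: 85 @ $16.70 + 177 @ $22.10 = $5,331.20

Ending inventory = $5,331.20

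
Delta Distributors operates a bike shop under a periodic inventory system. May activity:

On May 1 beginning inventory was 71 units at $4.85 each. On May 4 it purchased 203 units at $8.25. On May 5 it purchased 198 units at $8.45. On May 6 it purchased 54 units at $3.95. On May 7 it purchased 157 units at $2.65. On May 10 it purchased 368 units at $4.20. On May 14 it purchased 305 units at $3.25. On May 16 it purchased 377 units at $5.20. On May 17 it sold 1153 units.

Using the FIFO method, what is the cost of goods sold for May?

May 17, 1153 sold [FIFO — oldest first]: 71 @ $4.85 + 203 @ $8.25 + 198 @ $8.45 + 54 @ $3.95 + 157 @ $2.65 + 368 @ $4.20 + 102 @ $3.25 = $6,198.65
Ending inventory: 203 @ $3.25 + 377 @ $5.20 = $2,620.15

COGS = $6,198.65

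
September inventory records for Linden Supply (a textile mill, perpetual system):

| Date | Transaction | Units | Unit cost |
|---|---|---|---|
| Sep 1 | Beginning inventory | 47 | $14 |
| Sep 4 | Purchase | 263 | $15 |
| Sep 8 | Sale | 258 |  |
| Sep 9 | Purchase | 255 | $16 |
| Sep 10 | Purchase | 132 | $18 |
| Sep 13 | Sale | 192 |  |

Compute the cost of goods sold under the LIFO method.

COGS = $7,206

Sep 8, 258 sold [LIFO — newest first]: 258 @ $15 = $3,870
Sep 13, 192 sold [LIFO — newest first]: 132 @ $18 + 60 @ $16 = $3,336
Total COGS = $3,870 + $3,336 = $7,206
Ending inventory: 47 @ $14 + 5 @ $15 + 195 @ $16 = $3,853
Check: goods available $11,059 = COGS $7,206 + ending $3,853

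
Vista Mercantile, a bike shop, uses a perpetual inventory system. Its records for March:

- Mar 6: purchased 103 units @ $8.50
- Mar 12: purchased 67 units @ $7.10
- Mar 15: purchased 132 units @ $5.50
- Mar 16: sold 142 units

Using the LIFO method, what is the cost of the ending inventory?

Mar 16, 142 sold [LIFO — newest first]: 132 @ $5.50 + 10 @ $7.10 = $797.00
Ending inventory: 103 @ $8.50 + 57 @ $7.10 = $1,280.20

Ending inventory = $1,280.20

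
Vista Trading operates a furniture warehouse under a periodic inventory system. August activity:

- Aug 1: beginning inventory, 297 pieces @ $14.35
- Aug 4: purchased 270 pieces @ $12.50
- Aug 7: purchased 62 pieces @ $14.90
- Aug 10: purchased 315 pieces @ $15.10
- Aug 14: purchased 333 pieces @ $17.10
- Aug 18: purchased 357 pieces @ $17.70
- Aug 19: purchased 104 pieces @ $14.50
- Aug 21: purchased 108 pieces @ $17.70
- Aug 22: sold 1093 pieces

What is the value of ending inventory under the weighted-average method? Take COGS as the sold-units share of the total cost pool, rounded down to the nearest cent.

Aug 22, sell 1093: 1093/1846 × $28,750.05 → $17,022.64
Ending inventory (cost pool remaining) = $11,727.41

Ending inventory = $11,727.41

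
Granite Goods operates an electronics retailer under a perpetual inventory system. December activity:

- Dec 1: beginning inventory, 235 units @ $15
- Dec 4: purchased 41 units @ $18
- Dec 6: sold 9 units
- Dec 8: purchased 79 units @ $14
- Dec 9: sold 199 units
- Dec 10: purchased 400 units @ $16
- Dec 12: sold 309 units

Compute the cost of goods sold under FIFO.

COGS = $7,961

Dec 6, 9 sold [FIFO — oldest first]: 9 @ $15 = $135
Dec 9, 199 sold [FIFO — oldest first]: 199 @ $15 = $2,985
Dec 12, 309 sold [FIFO — oldest first]: 27 @ $15 + 41 @ $18 + 79 @ $14 + 162 @ $16 = $4,841
Total COGS = $135 + $2,985 + $4,841 = $7,961
Ending inventory: 238 @ $16 = $3,808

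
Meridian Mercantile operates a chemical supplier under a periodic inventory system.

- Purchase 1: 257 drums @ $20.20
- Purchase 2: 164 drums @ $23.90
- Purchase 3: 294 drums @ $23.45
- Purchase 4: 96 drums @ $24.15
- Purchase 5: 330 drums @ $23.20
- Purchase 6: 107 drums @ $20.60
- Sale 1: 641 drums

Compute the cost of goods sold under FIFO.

COGS = $14,270.00

Sale 1 (641) [FIFO — oldest first]: 257 @ $20.20 + 164 @ $23.90 + 220 @ $23.45 = $14,270.00
Ending inventory: 74 @ $23.45 + 96 @ $24.15 + 330 @ $23.20 + 107 @ $20.60 = $13,913.90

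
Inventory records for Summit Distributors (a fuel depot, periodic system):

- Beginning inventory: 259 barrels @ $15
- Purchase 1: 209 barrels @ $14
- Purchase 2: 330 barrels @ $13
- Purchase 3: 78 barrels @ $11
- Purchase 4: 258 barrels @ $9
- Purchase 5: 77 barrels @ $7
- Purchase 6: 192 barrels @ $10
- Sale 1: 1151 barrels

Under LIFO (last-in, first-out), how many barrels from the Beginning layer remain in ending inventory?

252

Sale 1 (1151) [LIFO — newest first]: 192 @ $10 + 77 @ $7 + 258 @ $9 + 78 @ $11 + 330 @ $13 + 209 @ $14 + 7 @ $15 = $12,960
Ending inventory: 252 @ $15 = $3,780
Check: goods available $16,740 = COGS $12,960 + ending $3,780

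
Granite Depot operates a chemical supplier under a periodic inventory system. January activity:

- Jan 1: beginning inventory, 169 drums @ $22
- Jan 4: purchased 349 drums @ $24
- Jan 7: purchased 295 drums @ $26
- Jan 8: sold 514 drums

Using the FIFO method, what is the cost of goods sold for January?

COGS = $11,998

Jan 8, 514 sold [FIFO — oldest first]: 169 @ $22 + 345 @ $24 = $11,998
Ending inventory: 4 @ $24 + 295 @ $26 = $7,766
Check: goods available $19,764 = COGS $11,998 + ending $7,766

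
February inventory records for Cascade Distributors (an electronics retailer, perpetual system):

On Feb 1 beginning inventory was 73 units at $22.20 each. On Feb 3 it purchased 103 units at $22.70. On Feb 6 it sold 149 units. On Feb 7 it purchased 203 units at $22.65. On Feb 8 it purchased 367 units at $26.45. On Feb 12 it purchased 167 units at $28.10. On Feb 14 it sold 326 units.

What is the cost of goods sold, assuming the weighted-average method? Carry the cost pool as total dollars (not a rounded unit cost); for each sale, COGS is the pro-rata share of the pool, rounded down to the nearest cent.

After Feb 1: 73 on hand, pool $1,620.60 (≈ $22.2000 each)
After Feb 3: 176 on hand, pool $3,958.70 (≈ $22.4926 each)
Feb 6, sell 149: 149/176 × $3,958.70 → $3,351.39
After Feb 7: 230 on hand, pool $5,205.26 (≈ $22.6316 each)
After Feb 8: 597 on hand, pool $14,912.41 (≈ $24.9789 each)
After Feb 12: 764 on hand, pool $19,605.11 (≈ $25.6611 each)
Feb 14, sell 326: 326/764 × $19,605.11 → $8,365.53
Total COGS = $3,351.39 + $8,365.53 = $11,716.92
Ending inventory (cost pool remaining) = $11,239.58
Check: goods available $22,956.50 = COGS $11,716.92 + ending $11,239.58

COGS = $11,716.92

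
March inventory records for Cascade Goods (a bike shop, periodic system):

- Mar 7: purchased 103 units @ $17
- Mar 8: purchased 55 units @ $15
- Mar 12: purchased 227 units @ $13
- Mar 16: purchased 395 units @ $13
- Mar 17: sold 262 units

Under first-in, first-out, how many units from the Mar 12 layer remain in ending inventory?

Mar 17, 262 sold [FIFO — oldest first]: 103 @ $17 + 55 @ $15 + 104 @ $13 = $3,928
Ending inventory: 123 @ $13 + 395 @ $13 = $6,734
Check: goods available $10,662 = COGS $3,928 + ending $6,734

123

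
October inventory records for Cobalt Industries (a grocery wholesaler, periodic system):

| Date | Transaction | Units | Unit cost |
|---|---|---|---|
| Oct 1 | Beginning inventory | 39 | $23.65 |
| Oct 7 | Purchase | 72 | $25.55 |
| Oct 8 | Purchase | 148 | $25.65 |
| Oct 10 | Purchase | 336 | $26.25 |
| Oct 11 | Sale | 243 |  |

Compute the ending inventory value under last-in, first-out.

Ending inventory = $8,999.40

Oct 11, 243 sold [LIFO — newest first]: 243 @ $26.25 = $6,378.75
Ending inventory: 39 @ $23.65 + 72 @ $25.55 + 148 @ $25.65 + 93 @ $26.25 = $8,999.40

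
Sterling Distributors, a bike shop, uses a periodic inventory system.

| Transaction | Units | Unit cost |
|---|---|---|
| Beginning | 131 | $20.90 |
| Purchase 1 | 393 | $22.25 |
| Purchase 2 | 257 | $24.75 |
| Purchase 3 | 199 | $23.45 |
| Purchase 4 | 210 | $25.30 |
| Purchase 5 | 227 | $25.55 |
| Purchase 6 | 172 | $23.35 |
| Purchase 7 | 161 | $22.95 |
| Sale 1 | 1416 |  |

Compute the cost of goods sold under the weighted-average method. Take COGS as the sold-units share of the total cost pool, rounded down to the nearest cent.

COGS = $33,444.66

Sale 1, sell 1416: 1416/1750 × $41,333.45 → $33,444.66
Ending inventory (cost pool remaining) = $7,888.79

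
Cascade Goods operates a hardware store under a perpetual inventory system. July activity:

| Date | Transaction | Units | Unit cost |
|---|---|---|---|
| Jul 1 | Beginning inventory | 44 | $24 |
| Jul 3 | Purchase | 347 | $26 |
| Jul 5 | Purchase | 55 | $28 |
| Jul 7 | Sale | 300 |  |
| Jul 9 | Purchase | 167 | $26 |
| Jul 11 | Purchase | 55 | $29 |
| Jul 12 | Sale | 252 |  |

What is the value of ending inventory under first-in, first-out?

Jul 7, 300 sold [FIFO — oldest first]: 44 @ $24 + 256 @ $26 = $7,712
Jul 12, 252 sold [FIFO — oldest first]: 91 @ $26 + 55 @ $28 + 106 @ $26 = $6,662
Total COGS = $7,712 + $6,662 = $14,374
Ending inventory: 61 @ $26 + 55 @ $29 = $3,181

Ending inventory = $3,181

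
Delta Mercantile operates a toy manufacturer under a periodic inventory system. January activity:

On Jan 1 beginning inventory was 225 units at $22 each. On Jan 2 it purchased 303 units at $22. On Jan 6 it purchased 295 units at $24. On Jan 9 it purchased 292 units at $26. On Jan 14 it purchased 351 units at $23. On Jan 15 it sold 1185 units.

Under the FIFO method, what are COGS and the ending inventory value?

COGS = $27,898; ending inventory = $6,463

Jan 15, 1185 sold [FIFO — oldest first]: 225 @ $22 + 303 @ $22 + 295 @ $24 + 292 @ $26 + 70 @ $23 = $27,898
Ending inventory: 281 @ $23 = $6,463
Check: goods available $34,361 = COGS $27,898 + ending $6,463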